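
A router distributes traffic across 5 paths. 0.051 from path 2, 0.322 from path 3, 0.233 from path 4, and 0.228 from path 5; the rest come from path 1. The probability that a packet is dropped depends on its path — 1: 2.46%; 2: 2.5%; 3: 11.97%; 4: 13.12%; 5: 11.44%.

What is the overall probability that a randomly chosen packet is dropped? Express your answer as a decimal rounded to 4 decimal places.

P(L) ≈ 0.1006

P(1) = 1 − (0.051 + 0.322 + 0.233 + 0.228) = 0.166.
P(L) = P(L|1)·P(1) + P(L|2)·P(2) + P(L|3)·P(3) + P(L|4)·P(4) + P(L|5)·P(5)
      = 0.0246·0.166 + 0.025·0.051 + 0.1197·0.322 + 0.1312·0.233 + 0.1144·0.228
      = 0.0040836 + 0.001275 + 0.0385434 + 0.0305696 + 0.0260832 = 0.1005548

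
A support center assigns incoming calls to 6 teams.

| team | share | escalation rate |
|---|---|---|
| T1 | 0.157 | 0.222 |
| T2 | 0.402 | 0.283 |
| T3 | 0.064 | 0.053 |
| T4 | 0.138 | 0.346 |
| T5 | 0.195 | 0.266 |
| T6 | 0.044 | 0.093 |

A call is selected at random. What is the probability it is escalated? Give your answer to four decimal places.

0.2557

P(E) = P(E|T1)·P(T1) + P(E|T2)·P(T2) + P(E|T3)·P(T3) + P(E|T4)·P(T4) + P(E|T5)·P(T5) + P(E|T6)·P(T6)
      = 0.222·0.157 + 0.283·0.402 + 0.053·0.064 + 0.346·0.138 + 0.266·0.195 + 0.093·0.044
      = 0.034854 + 0.113766 + 0.003392 + 0.047748 + 0.05187 + 0.004092 = 0.255722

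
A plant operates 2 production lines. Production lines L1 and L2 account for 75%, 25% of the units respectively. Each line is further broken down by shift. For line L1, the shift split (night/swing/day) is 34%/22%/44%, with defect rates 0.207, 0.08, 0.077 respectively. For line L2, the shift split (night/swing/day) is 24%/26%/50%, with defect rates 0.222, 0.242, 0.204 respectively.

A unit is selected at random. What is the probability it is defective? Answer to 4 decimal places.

P(D|L1) = 0.34·0.207 + 0.22·0.08 + 0.44·0.077 = 0.07038 + 0.0176 + 0.03388 = 0.12186
P(D|L2) = 0.24·0.222 + 0.26·0.242 + 0.5·0.204 = 0.05328 + 0.06292 + 0.102 = 0.2182
By total probability over the outer partition,
P(D) = 0.75·0.12186 + 0.25·0.2182
      = 0.091395 + 0.05455 = 0.145945

P(D) ≈ 0.1459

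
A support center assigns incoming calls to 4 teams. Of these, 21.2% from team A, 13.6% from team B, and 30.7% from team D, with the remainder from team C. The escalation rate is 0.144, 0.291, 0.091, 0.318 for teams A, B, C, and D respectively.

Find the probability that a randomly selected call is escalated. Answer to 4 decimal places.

P(E) ≈ 0.1991

P(C) = 1 − (0.212 + 0.136 + 0.307) = 0.345.
By the law of total probability,
P(E) = P(E|A)·P(A) + P(E|B)·P(B) + P(E|C)·P(C) + P(E|D)·P(D)
      = 0.144·0.212 + 0.291·0.136 + 0.091·0.345 + 0.318·0.307
      = 0.030528 + 0.039576 + 0.031395 + 0.097626 = 0.199125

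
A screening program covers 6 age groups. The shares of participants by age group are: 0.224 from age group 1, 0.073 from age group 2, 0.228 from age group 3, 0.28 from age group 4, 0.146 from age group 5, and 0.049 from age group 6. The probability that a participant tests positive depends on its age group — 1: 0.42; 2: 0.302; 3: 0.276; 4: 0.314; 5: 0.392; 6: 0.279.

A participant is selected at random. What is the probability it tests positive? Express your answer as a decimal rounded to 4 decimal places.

P(T) = P(T|1)·P(1) + P(T|2)·P(2) + P(T|3)·P(3) + P(T|4)·P(4) + P(T|5)·P(5) + P(T|6)·P(6)
      = 0.42·0.224 + 0.302·0.073 + 0.276·0.228 + 0.314·0.28 + 0.392·0.146 + 0.279·0.049
      = 0.09408 + 0.022046 + 0.062928 + 0.08792 + 0.057232 + 0.013671 = 0.337877

P(T) ≈ 0.3379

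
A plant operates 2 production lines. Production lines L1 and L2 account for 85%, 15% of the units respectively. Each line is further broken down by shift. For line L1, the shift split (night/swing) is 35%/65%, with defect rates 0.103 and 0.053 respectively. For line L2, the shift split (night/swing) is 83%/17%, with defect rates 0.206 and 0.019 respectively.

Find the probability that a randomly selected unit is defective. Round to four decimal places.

P(D) ≈ 0.0861

P(D|L1) = 0.35·0.103 + 0.65·0.053 = 0.03605 + 0.03445 = 0.0705
P(D|L2) = 0.83·0.206 + 0.17·0.019 = 0.17098 + 0.00323 = 0.17421
By total probability over the outer partition,
P(D) = 0.85·0.0705 + 0.15·0.17421
      = 0.059925 + 0.0261315 = 0.0860565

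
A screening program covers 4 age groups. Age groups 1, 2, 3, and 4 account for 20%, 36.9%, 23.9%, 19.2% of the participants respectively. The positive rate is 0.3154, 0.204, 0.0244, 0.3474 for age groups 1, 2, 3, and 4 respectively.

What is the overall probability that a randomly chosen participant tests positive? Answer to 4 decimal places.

0.2109

Summing over the partition,
P(T) = P(T|1)·P(1) + P(T|2)·P(2) + P(T|3)·P(3) + P(T|4)·P(4)
      = 0.3154·0.2 + 0.204·0.369 + 0.0244·0.239 + 0.3474·0.192
      = 0.06308 + 0.075276 + 0.0058316 + 0.0667008 = 0.2108884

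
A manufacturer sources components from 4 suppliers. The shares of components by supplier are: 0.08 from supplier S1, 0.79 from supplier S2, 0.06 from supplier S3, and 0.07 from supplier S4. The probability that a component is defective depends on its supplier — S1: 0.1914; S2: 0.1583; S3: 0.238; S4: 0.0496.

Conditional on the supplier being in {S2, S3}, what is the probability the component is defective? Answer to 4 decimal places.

Let S = {S2, S3}.
P(S) = 0.79 + 0.06 = 0.85.
P(D ∩ S) = 0.1583·0.79 + 0.238·0.06 = 0.125057 + 0.01428 = 0.139337.
P(D | S) = 0.139337 / 0.85 = 0.163926…

0.1639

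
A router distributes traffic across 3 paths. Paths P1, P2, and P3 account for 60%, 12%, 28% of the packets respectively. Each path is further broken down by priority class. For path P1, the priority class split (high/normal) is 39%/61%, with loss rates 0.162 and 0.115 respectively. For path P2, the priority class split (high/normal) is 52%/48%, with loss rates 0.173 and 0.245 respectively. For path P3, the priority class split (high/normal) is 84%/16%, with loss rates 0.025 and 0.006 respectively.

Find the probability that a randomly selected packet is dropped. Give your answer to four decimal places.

P(L|P1) = 0.39·0.162 + 0.61·0.115 = 0.06318 + 0.07015 = 0.13333
P(L|P2) = 0.52·0.173 + 0.48·0.245 = 0.08996 + 0.1176 = 0.20756
P(L|P3) = 0.84·0.025 + 0.16·0.006 = 0.021 + 0.00096 = 0.02196
Then overall,
P(L) = 0.6·0.13333 + 0.12·0.20756 + 0.28·0.02196
      = 0.079998 + 0.0249072 + 0.0061488 = 0.111054

P(L) ≈ 0.1111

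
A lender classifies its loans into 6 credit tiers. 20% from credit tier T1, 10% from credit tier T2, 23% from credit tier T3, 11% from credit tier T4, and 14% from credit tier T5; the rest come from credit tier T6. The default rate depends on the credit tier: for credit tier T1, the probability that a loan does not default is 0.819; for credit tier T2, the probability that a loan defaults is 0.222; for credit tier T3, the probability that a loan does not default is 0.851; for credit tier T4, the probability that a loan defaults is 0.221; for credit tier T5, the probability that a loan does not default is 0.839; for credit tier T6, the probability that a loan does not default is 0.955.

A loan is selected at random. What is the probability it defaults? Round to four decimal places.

0.1494

P(T6) = 1 − (0.2 + 0.1 + 0.23 + 0.11 + 0.14) = 0.22.
P(D|T1) = 1 − 0.819 = 0.181.
P(D|T3) = 1 − 0.851 = 0.149.
P(D|T5) = 1 − 0.839 = 0.161.
P(D|T6) = 1 − 0.955 = 0.045.
P(D) = P(D|T1)·P(T1) + P(D|T2)·P(T2) + P(D|T3)·P(T3) + P(D|T4)·P(T4) + P(D|T5)·P(T5) + P(D|T6)·P(T6)
      = 0.181·0.2 + 0.222·0.1 + 0.149·0.23 + 0.221·0.11 + 0.161·0.14 + 0.045·0.22
      = 0.0362 + 0.0222 + 0.03427 + 0.02431 + 0.02254 + 0.0099 = 0.14942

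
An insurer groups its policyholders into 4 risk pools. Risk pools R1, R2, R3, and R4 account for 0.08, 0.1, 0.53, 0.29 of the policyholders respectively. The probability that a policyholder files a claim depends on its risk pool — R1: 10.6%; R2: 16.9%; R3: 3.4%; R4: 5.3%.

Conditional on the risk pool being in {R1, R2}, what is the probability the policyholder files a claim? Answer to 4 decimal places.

0.1410

Let S = {R1, R2}.
P(S) = 0.08 + 0.1 = 0.18.
P(C ∩ S) = 0.106·0.08 + 0.169·0.1 = 0.00848 + 0.0169 = 0.02538.
P(C | S) = 0.02538 / 0.18 = 0.141000…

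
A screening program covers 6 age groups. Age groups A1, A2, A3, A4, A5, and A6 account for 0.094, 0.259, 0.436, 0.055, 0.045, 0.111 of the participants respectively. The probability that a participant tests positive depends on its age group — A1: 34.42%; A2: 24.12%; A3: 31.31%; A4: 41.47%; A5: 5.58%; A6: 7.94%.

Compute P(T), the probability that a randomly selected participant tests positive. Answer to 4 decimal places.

Summing over the partition,
P(T) = P(T|A1)·P(A1) + P(T|A2)·P(A2) + P(T|A3)·P(A3) + P(T|A4)·P(A4) + P(T|A5)·P(A5) + P(T|A6)·P(A6)
      = 0.3442·0.094 + 0.2412·0.259 + 0.3131·0.436 + 0.4147·0.055 + 0.0558·0.045 + 0.0794·0.111
      = 0.0323548 + 0.0624708 + 0.1365116 + 0.0228085 + 0.002511 + 0.0088134 = 0.2654701

0.2655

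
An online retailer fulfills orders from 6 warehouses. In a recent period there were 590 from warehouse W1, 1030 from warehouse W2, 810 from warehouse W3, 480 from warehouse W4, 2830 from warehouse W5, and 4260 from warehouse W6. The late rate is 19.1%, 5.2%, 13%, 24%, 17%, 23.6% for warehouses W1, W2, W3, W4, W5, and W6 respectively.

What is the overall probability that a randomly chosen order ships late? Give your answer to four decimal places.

Total: 590 + 1030 + 810 + 480 + 2830 + 4260 = 10000.
P(W1) = 590/10000 = 0.059. P(W2) = 1030/10000 = 0.103. P(W3) = 810/10000 = 0.081. P(W4) = 480/10000 = 0.048. P(W5) = 2830/10000 = 0.283. P(W6) = 4260/10000 = 0.426.
Summing over the partition,
P(L) = P(L|W1)·P(W1) + P(L|W2)·P(W2) + P(L|W3)·P(W3) + P(L|W4)·P(W4) + P(L|W5)·P(W5) + P(L|W6)·P(W6)
      = 0.191·0.059 + 0.052·0.103 + 0.13·0.081 + 0.24·0.048 + 0.17·0.283 + 0.236·0.426
      = 0.011269 + 0.005356 + 0.01053 + 0.01152 + 0.04811 + 0.100536 = 0.187321

P(L) ≈ 0.1873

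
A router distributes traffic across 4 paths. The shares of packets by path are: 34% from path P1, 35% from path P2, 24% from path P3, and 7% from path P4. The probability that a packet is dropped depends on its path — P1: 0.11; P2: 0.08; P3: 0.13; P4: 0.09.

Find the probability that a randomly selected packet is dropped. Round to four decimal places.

Summing over the partition,
P(L) = P(L|P1)·P(P1) + P(L|P2)·P(P2) + P(L|P3)·P(P3) + P(L|P4)·P(P4)
      = 0.11·0.34 + 0.08·0.35 + 0.13·0.24 + 0.09·0.07
      = 0.0374 + 0.028 + 0.0312 + 0.0063 = 0.1029

P(L) ≈ 0.1029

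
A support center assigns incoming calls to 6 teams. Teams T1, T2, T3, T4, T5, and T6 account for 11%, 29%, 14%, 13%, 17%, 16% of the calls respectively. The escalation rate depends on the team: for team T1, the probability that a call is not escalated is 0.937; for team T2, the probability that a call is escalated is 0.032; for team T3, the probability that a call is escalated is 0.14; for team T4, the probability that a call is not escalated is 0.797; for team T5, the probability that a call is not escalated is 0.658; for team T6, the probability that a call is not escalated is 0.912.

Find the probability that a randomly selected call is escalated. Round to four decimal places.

0.1344

P(E|T1) = 1 − 0.937 = 0.063.
P(E|T4) = 1 − 0.797 = 0.203.
P(E|T5) = 1 − 0.658 = 0.342.
P(E|T6) = 1 − 0.912 = 0.088.
P(E) = P(E|T1)·P(T1) + P(E|T2)·P(T2) + P(E|T3)·P(T3) + P(E|T4)·P(T4) + P(E|T5)·P(T5) + P(E|T6)·P(T6)
      = 0.063·0.11 + 0.032·0.29 + 0.14·0.14 + 0.203·0.13 + 0.342·0.17 + 0.088·0.16
      = 0.00693 + 0.00928 + 0.0196 + 0.02639 + 0.05814 + 0.01408 = 0.13442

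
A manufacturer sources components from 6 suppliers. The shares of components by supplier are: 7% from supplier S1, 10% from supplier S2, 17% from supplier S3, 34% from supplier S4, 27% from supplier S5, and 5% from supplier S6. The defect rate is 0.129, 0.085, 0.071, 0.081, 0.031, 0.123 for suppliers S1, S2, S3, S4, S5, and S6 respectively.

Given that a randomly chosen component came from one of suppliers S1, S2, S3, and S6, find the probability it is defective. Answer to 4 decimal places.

0.0917

Let S = {S1, S2, S3, S6}.
P(S) = 0.07 + 0.1 + 0.17 + 0.05 = 0.39.
P(D ∩ S) = 0.129·0.07 + 0.085·0.1 + 0.071·0.17 + 0.123·0.05 = 0.00903 + 0.0085 + 0.01207 + 0.00615 = 0.03575.
P(D | S) = 0.03575 / 0.39 = 0.091667…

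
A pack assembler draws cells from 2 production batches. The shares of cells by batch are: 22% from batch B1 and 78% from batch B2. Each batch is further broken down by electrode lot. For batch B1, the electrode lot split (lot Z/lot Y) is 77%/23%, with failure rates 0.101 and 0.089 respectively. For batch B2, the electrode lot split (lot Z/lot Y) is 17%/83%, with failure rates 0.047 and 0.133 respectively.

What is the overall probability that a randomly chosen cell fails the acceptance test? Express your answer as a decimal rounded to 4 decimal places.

0.1139

P(F|B1) = 0.77·0.101 + 0.23·0.089 = 0.07777 + 0.02047 = 0.09824
P(F|B2) = 0.17·0.047 + 0.83·0.133 = 0.00799 + 0.11039 = 0.11838
Then overall,
P(F) = 0.22·0.09824 + 0.78·0.11838
      = 0.0216128 + 0.0923364 = 0.1139492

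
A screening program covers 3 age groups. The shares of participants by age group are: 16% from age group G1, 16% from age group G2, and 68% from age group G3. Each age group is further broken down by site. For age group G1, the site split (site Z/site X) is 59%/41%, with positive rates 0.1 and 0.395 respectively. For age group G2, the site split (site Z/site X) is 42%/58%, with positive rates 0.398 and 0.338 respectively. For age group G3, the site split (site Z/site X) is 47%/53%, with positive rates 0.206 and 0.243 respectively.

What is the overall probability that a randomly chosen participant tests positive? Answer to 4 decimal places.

P(T|G1) = 0.59·0.1 + 0.41·0.395 = 0.059 + 0.16195 = 0.22095
P(T|G2) = 0.42·0.398 + 0.58·0.338 = 0.16716 + 0.19604 = 0.3632
P(T|G3) = 0.47·0.206 + 0.53·0.243 = 0.09682 + 0.12879 = 0.22561
Then overall,
P(T) = 0.16·0.22095 + 0.16·0.3632 + 0.68·0.22561
      = 0.035352 + 0.058112 + 0.1534148 = 0.2468788

P(T) ≈ 0.2469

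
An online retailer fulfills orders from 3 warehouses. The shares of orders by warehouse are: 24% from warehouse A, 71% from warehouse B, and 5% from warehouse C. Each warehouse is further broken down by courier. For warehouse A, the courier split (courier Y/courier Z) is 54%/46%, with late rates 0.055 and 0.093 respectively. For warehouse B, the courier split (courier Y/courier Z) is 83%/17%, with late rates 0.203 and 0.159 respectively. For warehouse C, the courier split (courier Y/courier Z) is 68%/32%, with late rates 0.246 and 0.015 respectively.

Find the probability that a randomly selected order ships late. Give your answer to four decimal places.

P(L|A) = 0.54·0.055 + 0.46·0.093 = 0.0297 + 0.04278 = 0.07248
P(L|B) = 0.83·0.203 + 0.17·0.159 = 0.16849 + 0.02703 = 0.19552
P(L|C) = 0.68·0.246 + 0.32·0.015 = 0.16728 + 0.0048 = 0.17208
Then overall,
P(L) = 0.24·0.07248 + 0.71·0.19552 + 0.05·0.17208
      = 0.0173952 + 0.1388192 + 0.008604 = 0.1648184

P(L) ≈ 0.1648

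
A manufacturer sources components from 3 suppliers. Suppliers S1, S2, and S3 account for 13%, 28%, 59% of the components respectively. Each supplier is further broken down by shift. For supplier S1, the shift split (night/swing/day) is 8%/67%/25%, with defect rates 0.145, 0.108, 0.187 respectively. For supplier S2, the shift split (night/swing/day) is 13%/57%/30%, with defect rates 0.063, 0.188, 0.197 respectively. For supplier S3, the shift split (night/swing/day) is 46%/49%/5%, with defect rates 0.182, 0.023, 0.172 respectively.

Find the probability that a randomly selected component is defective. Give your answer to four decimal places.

0.1270

P(D|S1) = 0.08·0.145 + 0.67·0.108 + 0.25·0.187 = 0.0116 + 0.07236 + 0.04675 = 0.13071
P(D|S2) = 0.13·0.063 + 0.57·0.188 + 0.3·0.197 = 0.00819 + 0.10716 + 0.0591 = 0.17445
P(D|S3) = 0.46·0.182 + 0.49·0.023 + 0.05·0.172 = 0.08372 + 0.01127 + 0.0086 = 0.10359
By total probability over the outer partition,
P(D) = 0.13·0.13071 + 0.28·0.17445 + 0.59·0.10359
      = 0.0169923 + 0.048846 + 0.0611181 = 0.1269564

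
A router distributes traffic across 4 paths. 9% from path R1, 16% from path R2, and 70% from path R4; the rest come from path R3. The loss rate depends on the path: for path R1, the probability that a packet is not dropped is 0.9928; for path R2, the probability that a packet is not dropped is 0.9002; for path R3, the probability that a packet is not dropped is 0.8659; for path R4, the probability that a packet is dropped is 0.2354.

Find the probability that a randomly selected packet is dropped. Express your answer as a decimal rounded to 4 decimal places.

P(L) ≈ 0.1881

P(R3) = 1 − (0.09 + 0.16 + 0.7) = 0.05.
P(L|R1) = 1 − 0.9928 = 0.0072.
P(L|R2) = 1 − 0.9002 = 0.0998.
P(L|R3) = 1 − 0.8659 = 0.1341.
By the law of total probability,
P(L) = P(L|R1)·P(R1) + P(L|R2)·P(R2) + P(L|R3)·P(R3) + P(L|R4)·P(R4)
      = 0.0072·0.09 + 0.0998·0.16 + 0.1341·0.05 + 0.2354·0.7
      = 0.000648 + 0.015968 + 0.006705 + 0.16478 = 0.188101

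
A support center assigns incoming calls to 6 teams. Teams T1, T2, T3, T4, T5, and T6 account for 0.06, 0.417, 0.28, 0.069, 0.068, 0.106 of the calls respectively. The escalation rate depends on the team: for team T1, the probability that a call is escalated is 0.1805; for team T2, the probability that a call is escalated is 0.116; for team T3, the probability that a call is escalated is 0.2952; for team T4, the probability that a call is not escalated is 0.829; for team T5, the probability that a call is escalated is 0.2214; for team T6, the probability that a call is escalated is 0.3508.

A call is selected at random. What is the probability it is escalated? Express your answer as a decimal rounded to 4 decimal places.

P(E|T4) = 1 − 0.829 = 0.171.
P(E) = P(E|T1)·P(T1) + P(E|T2)·P(T2) + P(E|T3)·P(T3) + P(E|T4)·P(T4) + P(E|T5)·P(T5) + P(E|T6)·P(T6)
      = 0.1805·0.06 + 0.116·0.417 + 0.2952·0.28 + 0.171·0.069 + 0.2214·0.068 + 0.3508·0.106
      = 0.01083 + 0.048372 + 0.082656 + 0.011799 + 0.0150552 + 0.0371848 = 0.205897

P(E) ≈ 0.2059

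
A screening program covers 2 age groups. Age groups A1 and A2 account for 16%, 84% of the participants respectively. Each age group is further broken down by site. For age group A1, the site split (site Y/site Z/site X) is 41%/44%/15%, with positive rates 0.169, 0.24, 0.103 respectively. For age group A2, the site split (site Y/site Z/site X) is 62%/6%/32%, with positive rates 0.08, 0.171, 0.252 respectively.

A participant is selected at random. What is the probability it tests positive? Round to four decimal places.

P(T|A1) = 0.41·0.169 + 0.44·0.24 + 0.15·0.103 = 0.06929 + 0.1056 + 0.01545 = 0.19034
P(T|A2) = 0.62·0.08 + 0.06·0.171 + 0.32·0.252 = 0.0496 + 0.01026 + 0.08064 = 0.1405
By total probability over the outer partition,
P(T) = 0.16·0.19034 + 0.84·0.1405
      = 0.0304544 + 0.11802 = 0.1484744

0.1485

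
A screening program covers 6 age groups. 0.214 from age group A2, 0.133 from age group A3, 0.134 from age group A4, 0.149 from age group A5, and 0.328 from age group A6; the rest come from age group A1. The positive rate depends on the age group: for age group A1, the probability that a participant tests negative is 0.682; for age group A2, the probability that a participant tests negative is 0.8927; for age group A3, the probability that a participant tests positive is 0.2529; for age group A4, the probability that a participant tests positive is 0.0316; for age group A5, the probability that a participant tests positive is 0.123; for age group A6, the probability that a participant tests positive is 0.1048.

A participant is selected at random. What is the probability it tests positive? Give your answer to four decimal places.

0.1269

P(A1) = 1 − (0.214 + 0.133 + 0.134 + 0.149 + 0.328) = 0.042.
P(T|A1) = 1 − 0.682 = 0.318.
P(T|A2) = 1 − 0.8927 = 0.1073.
P(T) = P(T|A1)·P(A1) + P(T|A2)·P(A2) + P(T|A3)·P(A3) + P(T|A4)·P(A4) + P(T|A5)·P(A5) + P(T|A6)·P(A6)
      = 0.318·0.042 + 0.1073·0.214 + 0.2529·0.133 + 0.0316·0.134 + 0.123·0.149 + 0.1048·0.328
      = 0.013356 + 0.0229622 + 0.0336357 + 0.0042344 + 0.018327 + 0.0343744 = 0.1268897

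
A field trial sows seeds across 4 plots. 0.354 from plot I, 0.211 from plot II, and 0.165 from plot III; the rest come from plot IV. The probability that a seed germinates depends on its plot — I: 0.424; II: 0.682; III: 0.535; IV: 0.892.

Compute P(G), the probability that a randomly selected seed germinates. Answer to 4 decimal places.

P(IV) = 1 − (0.354 + 0.211 + 0.165) = 0.27.
P(G) = P(G|I)·P(I) + P(G|II)·P(II) + P(G|III)·P(III) + P(G|IV)·P(IV)
      = 0.424·0.354 + 0.682·0.211 + 0.535·0.165 + 0.892·0.27
      = 0.150096 + 0.143902 + 0.088275 + 0.24084 = 0.623113

P(G) ≈ 0.6231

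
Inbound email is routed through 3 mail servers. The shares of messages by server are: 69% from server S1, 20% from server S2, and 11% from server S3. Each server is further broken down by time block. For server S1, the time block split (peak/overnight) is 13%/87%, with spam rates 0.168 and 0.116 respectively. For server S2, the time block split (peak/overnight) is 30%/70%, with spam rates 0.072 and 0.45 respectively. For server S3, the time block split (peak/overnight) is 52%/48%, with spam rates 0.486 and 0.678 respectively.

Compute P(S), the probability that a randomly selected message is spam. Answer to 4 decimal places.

P(S|S1) = 0.13·0.168 + 0.87·0.116 = 0.02184 + 0.10092 = 0.12276
P(S|S2) = 0.3·0.072 + 0.7·0.45 = 0.0216 + 0.315 = 0.3366
P(S|S3) = 0.52·0.486 + 0.48·0.678 = 0.25272 + 0.32544 = 0.57816
Then overall,
P(S) = 0.69·0.12276 + 0.2·0.3366 + 0.11·0.57816
      = 0.0847044 + 0.06732 + 0.0635976 = 0.215622

0.2156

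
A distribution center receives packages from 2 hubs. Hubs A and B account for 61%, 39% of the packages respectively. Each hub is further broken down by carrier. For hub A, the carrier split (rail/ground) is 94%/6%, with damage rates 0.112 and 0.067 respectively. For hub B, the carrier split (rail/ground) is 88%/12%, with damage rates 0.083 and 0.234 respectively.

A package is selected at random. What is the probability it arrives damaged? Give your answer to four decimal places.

0.1061

P(D|A) = 0.94·0.112 + 0.06·0.067 = 0.10528 + 0.00402 = 0.1093
P(D|B) = 0.88·0.083 + 0.12·0.234 = 0.07304 + 0.02808 = 0.10112
By total probability over the outer partition,
P(D) = 0.61·0.1093 + 0.39·0.10112
      = 0.066673 + 0.0394368 = 0.1061098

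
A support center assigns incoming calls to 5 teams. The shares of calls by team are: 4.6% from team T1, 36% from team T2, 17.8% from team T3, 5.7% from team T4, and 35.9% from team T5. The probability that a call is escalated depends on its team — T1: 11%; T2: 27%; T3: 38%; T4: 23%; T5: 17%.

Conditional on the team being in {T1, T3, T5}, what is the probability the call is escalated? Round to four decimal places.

Let S = {T1, T3, T5}.
P(S) = 0.046 + 0.178 + 0.359 = 0.583.
P(E ∩ S) = 0.11·0.046 + 0.38·0.178 + 0.17·0.359 = 0.00506 + 0.06764 + 0.06103 = 0.13373.
P(E | S) = 0.13373 / 0.583 = 0.229383…

P(E|S) ≈ 0.2294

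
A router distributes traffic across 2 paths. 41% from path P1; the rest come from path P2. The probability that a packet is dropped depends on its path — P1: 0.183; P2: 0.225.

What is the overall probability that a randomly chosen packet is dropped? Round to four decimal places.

P(P2) = 1 − (0.41) = 0.59.
P(L) = P(L|P1)·P(P1) + P(L|P2)·P(P2)
      = 0.183·0.41 + 0.225·0.59
      = 0.07503 + 0.13275 = 0.20778

P(L) ≈ 0.2078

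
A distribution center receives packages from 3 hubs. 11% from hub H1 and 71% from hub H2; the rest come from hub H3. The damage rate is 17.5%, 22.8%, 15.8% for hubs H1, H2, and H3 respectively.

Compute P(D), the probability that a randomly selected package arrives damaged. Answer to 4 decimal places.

0.2096

P(H3) = 1 − (0.11 + 0.71) = 0.18.
P(D) = P(D|H1)·P(H1) + P(D|H2)·P(H2) + P(D|H3)·P(H3)
      = 0.175·0.11 + 0.228·0.71 + 0.158·0.18
      = 0.01925 + 0.16188 + 0.02844 = 0.20957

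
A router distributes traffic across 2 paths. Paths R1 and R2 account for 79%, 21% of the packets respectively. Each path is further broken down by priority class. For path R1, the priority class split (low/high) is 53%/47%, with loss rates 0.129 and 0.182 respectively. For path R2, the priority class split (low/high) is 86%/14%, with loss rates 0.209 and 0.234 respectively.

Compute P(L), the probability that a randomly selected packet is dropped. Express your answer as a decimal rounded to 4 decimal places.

0.1662

P(L|R1) = 0.53·0.129 + 0.47·0.182 = 0.06837 + 0.08554 = 0.15391
P(L|R2) = 0.86·0.209 + 0.14·0.234 = 0.17974 + 0.03276 = 0.2125
By total probability over the outer partition,
P(L) = 0.79·0.15391 + 0.21·0.2125
      = 0.1215889 + 0.044625 = 0.1662139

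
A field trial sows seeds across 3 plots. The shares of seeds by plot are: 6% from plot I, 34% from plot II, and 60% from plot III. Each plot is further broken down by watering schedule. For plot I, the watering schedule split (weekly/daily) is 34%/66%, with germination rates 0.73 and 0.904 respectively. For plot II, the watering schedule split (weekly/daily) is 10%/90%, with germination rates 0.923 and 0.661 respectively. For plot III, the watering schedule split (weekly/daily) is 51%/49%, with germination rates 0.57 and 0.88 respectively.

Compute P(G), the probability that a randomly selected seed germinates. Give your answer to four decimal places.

0.7175

P(G|I) = 0.34·0.73 + 0.66·0.904 = 0.2482 + 0.59664 = 0.84484
P(G|II) = 0.1·0.923 + 0.9·0.661 = 0.0923 + 0.5949 = 0.6872
P(G|III) = 0.51·0.57 + 0.49·0.88 = 0.2907 + 0.4312 = 0.7219
By total probability over the outer partition,
P(G) = 0.06·0.84484 + 0.34·0.6872 + 0.6·0.7219
      = 0.0506904 + 0.233648 + 0.43314 = 0.7174784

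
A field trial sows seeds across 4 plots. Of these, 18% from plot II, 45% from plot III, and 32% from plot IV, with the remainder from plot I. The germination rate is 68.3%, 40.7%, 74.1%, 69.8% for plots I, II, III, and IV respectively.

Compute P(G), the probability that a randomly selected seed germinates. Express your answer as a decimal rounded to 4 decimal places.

0.6642

P(I) = 1 − (0.18 + 0.45 + 0.32) = 0.05.
P(G) = P(G|I)·P(I) + P(G|II)·P(II) + P(G|III)·P(III) + P(G|IV)·P(IV)
      = 0.683·0.05 + 0.407·0.18 + 0.741·0.45 + 0.698·0.32
      = 0.03415 + 0.07326 + 0.33345 + 0.22336 = 0.66422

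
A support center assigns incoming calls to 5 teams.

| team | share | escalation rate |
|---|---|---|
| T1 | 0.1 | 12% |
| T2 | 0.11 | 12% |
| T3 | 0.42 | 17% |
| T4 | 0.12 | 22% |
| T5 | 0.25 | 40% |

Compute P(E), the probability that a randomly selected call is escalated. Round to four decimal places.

P(E) = P(E|T1)·P(T1) + P(E|T2)·P(T2) + P(E|T3)·P(T3) + P(E|T4)·P(T4) + P(E|T5)·P(T5)
      = 0.12·0.1 + 0.12·0.11 + 0.17·0.42 + 0.22·0.12 + 0.4·0.25
      = 0.012 + 0.0132 + 0.0714 + 0.0264 + 0.1 = 0.223

P(E) ≈ 0.2230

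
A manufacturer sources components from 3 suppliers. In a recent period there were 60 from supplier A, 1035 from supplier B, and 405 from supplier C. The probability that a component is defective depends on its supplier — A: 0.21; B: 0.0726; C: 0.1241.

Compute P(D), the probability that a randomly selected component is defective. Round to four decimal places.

P(D) ≈ 0.0920

Total: 60 + 1035 + 405 = 1500.
P(A) = 60/1500 = 0.04. P(B) = 1035/1500 = 0.69. P(C) = 405/1500 = 0.27.
P(D) = P(D|A)·P(A) + P(D|B)·P(B) + P(D|C)·P(C)
      = 0.21·0.04 + 0.0726·0.69 + 0.1241·0.27
      = 0.0084 + 0.050094 + 0.033507 = 0.092001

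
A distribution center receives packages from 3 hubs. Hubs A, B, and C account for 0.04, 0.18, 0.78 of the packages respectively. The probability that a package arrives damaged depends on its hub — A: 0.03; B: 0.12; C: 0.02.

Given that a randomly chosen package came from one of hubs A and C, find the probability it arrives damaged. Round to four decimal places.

0.0205

Let S = {A, C}.
P(S) = 0.04 + 0.78 = 0.82.
P(D ∩ S) = 0.03·0.04 + 0.02·0.78 = 0.0012 + 0.0156 = 0.0168.
P(D | S) = 0.0168 / 0.82 = 0.020488…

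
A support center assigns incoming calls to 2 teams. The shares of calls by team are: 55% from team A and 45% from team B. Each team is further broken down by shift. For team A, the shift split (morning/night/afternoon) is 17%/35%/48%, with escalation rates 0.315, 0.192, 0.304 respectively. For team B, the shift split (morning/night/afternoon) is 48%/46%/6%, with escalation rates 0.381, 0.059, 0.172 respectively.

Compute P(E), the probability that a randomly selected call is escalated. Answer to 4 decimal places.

P(E|A) = 0.17·0.315 + 0.35·0.192 + 0.48·0.304 = 0.05355 + 0.0672 + 0.14592 = 0.26667
P(E|B) = 0.48·0.381 + 0.46·0.059 + 0.06·0.172 = 0.18288 + 0.02714 + 0.01032 = 0.22034
By total probability over the outer partition,
P(E) = 0.55·0.26667 + 0.45·0.22034
      = 0.1466685 + 0.099153 = 0.2458215

P(E) ≈ 0.2458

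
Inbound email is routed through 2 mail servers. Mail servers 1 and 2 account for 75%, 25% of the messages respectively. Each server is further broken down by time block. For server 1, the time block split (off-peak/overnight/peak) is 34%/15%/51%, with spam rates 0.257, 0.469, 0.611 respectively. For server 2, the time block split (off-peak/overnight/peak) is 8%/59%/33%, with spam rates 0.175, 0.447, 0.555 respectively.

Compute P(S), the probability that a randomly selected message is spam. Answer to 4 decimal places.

P(S) ≈ 0.4672

P(S|1) = 0.34·0.257 + 0.15·0.469 + 0.51·0.611 = 0.08738 + 0.07035 + 0.31161 = 0.46934
P(S|2) = 0.08·0.175 + 0.59·0.447 + 0.33·0.555 = 0.014 + 0.26373 + 0.18315 = 0.46088
Then overall,
P(S) = 0.75·0.46934 + 0.25·0.46088
      = 0.352005 + 0.11522 = 0.467225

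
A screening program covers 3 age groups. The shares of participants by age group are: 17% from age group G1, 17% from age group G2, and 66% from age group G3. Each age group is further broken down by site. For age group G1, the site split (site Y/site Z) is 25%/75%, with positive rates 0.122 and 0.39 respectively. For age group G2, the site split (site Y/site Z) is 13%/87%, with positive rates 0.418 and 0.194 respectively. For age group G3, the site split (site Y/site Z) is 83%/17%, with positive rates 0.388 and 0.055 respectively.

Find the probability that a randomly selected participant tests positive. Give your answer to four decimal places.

P(T|G1) = 0.25·0.122 + 0.75·0.39 = 0.0305 + 0.2925 = 0.323
P(T|G2) = 0.13·0.418 + 0.87·0.194 = 0.05434 + 0.16878 = 0.22312
P(T|G3) = 0.83·0.388 + 0.17·0.055 = 0.32204 + 0.00935 = 0.33139
Then overall,
P(T) = 0.17·0.323 + 0.17·0.22312 + 0.66·0.33139
      = 0.05491 + 0.0379304 + 0.2187174 = 0.3115578

P(T) ≈ 0.3116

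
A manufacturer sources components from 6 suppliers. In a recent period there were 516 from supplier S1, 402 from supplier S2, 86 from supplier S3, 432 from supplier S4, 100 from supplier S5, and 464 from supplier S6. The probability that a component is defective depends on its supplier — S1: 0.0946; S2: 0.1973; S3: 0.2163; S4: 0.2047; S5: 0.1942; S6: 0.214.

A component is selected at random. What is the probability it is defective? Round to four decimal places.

Total: 516 + 402 + 86 + 432 + 100 + 464 = 2000.
P(S1) = 516/2000 = 0.258. P(S2) = 402/2000 = 0.201. P(S3) = 86/2000 = 0.043. P(S4) = 432/2000 = 0.216. P(S5) = 100/2000 = 0.05. P(S6) = 464/2000 = 0.232.
P(D) = P(D|S1)·P(S1) + P(D|S2)·P(S2) + P(D|S3)·P(S3) + P(D|S4)·P(S4) + P(D|S5)·P(S5) + P(D|S6)·P(S6)
      = 0.0946·0.258 + 0.1973·0.201 + 0.2163·0.043 + 0.2047·0.216 + 0.1942·0.05 + 0.214·0.232
      = 0.0244068 + 0.0396573 + 0.0093009 + 0.0442152 + 0.00971 + 0.049648 = 0.1769382

0.1769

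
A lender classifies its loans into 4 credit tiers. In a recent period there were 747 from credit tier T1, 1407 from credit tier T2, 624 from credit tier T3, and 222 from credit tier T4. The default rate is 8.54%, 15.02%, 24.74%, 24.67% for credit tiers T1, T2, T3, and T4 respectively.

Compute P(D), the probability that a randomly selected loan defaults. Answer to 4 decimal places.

Total: 747 + 1407 + 624 + 222 = 3000.
P(T1) = 747/3000 = 0.249. P(T2) = 1407/3000 = 0.469. P(T3) = 624/3000 = 0.208. P(T4) = 222/3000 = 0.074.
P(D) = P(D|T1)·P(T1) + P(D|T2)·P(T2) + P(D|T3)·P(T3) + P(D|T4)·P(T4)
      = 0.0854·0.249 + 0.1502·0.469 + 0.2474·0.208 + 0.2467·0.074
      = 0.0212646 + 0.0704438 + 0.0514592 + 0.0182558 = 0.1614234

0.1614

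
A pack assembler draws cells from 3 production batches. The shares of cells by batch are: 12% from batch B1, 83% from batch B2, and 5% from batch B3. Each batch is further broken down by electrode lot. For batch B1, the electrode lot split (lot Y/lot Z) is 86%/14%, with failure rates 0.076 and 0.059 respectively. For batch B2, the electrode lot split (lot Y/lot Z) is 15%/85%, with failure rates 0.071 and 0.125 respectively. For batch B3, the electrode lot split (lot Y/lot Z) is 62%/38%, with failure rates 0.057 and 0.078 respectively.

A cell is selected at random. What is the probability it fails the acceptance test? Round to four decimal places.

P(F|B1) = 0.86·0.076 + 0.14·0.059 = 0.06536 + 0.00826 = 0.07362
P(F|B2) = 0.15·0.071 + 0.85·0.125 = 0.01065 + 0.10625 = 0.1169
P(F|B3) = 0.62·0.057 + 0.38·0.078 = 0.03534 + 0.02964 = 0.06498
By total probability over the outer partition,
P(F) = 0.12·0.07362 + 0.83·0.1169 + 0.05·0.06498
      = 0.0088344 + 0.097027 + 0.003249 = 0.1091104

P(F) ≈ 0.1091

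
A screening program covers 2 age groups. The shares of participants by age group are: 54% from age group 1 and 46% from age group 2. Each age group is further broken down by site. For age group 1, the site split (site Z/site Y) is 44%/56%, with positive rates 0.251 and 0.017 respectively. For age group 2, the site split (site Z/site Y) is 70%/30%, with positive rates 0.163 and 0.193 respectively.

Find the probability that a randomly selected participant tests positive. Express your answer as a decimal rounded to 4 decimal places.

P(T|1) = 0.44·0.251 + 0.56·0.017 = 0.11044 + 0.00952 = 0.11996
P(T|2) = 0.7·0.163 + 0.3·0.193 = 0.1141 + 0.0579 = 0.172
Then overall,
P(T) = 0.54·0.11996 + 0.46·0.172
      = 0.0647784 + 0.07912 = 0.1438984

P(T) ≈ 0.1439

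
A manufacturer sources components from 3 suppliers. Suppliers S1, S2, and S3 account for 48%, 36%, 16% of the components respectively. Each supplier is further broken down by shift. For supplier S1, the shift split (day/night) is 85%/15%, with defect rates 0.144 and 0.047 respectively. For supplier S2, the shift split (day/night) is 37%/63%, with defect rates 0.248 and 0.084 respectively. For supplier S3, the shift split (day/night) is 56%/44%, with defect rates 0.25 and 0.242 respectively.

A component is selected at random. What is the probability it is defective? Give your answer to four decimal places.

P(D|S1) = 0.85·0.144 + 0.15·0.047 = 0.1224 + 0.00705 = 0.12945
P(D|S2) = 0.37·0.248 + 0.63·0.084 = 0.09176 + 0.05292 = 0.14468
P(D|S3) = 0.56·0.25 + 0.44·0.242 = 0.14 + 0.10648 = 0.24648
Then overall,
P(D) = 0.48·0.12945 + 0.36·0.14468 + 0.16·0.24648
      = 0.062136 + 0.0520848 + 0.0394368 = 0.1536576

0.1537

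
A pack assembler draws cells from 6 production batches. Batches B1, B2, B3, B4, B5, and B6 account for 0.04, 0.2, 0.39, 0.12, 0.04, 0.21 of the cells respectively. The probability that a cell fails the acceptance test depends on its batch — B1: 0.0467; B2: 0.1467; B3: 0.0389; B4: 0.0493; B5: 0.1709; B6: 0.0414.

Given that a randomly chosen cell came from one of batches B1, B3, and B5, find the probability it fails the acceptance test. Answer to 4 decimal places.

Let S = {B1, B3, B5}.
P(S) = 0.04 + 0.39 + 0.04 = 0.47.
P(F ∩ S) = 0.0467·0.04 + 0.0389·0.39 + 0.1709·0.04 = 0.001868 + 0.015171 + 0.006836 = 0.023875.
P(F | S) = 0.023875 / 0.47 = 0.050798…

0.0508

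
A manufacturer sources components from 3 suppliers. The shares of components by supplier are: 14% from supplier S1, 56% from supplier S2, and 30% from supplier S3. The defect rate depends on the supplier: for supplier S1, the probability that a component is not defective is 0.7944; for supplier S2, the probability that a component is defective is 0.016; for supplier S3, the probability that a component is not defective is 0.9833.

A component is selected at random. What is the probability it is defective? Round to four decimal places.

P(D) ≈ 0.0428

P(D|S1) = 1 − 0.7944 = 0.2056.
P(D|S3) = 1 − 0.9833 = 0.0167.
P(D) = P(D|S1)·P(S1) + P(D|S2)·P(S2) + P(D|S3)·P(S3)
      = 0.2056·0.14 + 0.016·0.56 + 0.0167·0.3
      = 0.028784 + 0.00896 + 0.00501 = 0.042754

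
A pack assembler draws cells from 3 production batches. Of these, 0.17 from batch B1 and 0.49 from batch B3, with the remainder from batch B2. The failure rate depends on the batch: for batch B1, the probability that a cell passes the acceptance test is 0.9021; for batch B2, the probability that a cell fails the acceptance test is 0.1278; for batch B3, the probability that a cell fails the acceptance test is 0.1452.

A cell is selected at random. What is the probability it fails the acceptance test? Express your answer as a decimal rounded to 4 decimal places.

0.1312

P(B2) = 1 − (0.17 + 0.49) = 0.34.
P(F|B1) = 1 − 0.9021 = 0.0979.
P(F) = P(F|B1)·P(B1) + P(F|B2)·P(B2) + P(F|B3)·P(B3)
      = 0.0979·0.17 + 0.1278·0.34 + 0.1452·0.49
      = 0.016643 + 0.043452 + 0.071148 = 0.131243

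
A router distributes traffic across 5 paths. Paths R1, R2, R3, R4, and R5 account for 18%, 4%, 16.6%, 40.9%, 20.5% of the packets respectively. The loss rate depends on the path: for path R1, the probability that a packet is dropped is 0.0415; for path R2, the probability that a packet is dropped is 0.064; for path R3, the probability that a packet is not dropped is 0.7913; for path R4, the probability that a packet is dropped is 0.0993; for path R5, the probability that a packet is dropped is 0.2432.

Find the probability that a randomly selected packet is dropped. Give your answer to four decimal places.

P(L|R3) = 1 − 0.7913 = 0.2087.
By the law of total probability,
P(L) = P(L|R1)·P(R1) + P(L|R2)·P(R2) + P(L|R3)·P(R3) + P(L|R4)·P(R4) + P(L|R5)·P(R5)
      = 0.0415·0.18 + 0.064·0.04 + 0.2087·0.166 + 0.0993·0.409 + 0.2432·0.205
      = 0.00747 + 0.00256 + 0.0346442 + 0.0406137 + 0.049856 = 0.1351439

0.1351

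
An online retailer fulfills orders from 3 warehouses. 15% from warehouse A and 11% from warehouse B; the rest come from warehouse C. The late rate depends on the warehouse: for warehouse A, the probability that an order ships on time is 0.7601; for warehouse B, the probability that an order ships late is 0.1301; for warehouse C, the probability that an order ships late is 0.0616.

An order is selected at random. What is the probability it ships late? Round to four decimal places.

P(C) = 1 − (0.15 + 0.11) = 0.74.
P(L|A) = 1 − 0.7601 = 0.2399.
P(L) = P(L|A)·P(A) + P(L|B)·P(B) + P(L|C)·P(C)
      = 0.2399·0.15 + 0.1301·0.11 + 0.0616·0.74
      = 0.035985 + 0.014311 + 0.045584 = 0.09588

0.0959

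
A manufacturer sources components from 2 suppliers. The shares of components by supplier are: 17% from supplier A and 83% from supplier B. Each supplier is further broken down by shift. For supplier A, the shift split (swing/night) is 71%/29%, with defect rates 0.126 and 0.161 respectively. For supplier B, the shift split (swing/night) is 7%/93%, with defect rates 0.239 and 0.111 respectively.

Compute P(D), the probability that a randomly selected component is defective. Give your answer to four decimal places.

P(D|A) = 0.71·0.126 + 0.29·0.161 = 0.08946 + 0.04669 = 0.13615
P(D|B) = 0.07·0.239 + 0.93·0.111 = 0.01673 + 0.10323 = 0.11996
Then overall,
P(D) = 0.17·0.13615 + 0.83·0.11996
      = 0.0231455 + 0.0995668 = 0.1227123

0.1227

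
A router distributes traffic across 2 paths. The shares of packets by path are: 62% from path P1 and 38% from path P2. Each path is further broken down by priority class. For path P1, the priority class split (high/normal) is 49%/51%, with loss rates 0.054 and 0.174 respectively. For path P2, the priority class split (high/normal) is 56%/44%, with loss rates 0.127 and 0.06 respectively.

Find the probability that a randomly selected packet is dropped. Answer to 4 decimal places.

0.1085

P(L|P1) = 0.49·0.054 + 0.51·0.174 = 0.02646 + 0.08874 = 0.1152
P(L|P2) = 0.56·0.127 + 0.44·0.06 = 0.07112 + 0.0264 = 0.09752
Then overall,
P(L) = 0.62·0.1152 + 0.38·0.09752
      = 0.071424 + 0.0370576 = 0.1084816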